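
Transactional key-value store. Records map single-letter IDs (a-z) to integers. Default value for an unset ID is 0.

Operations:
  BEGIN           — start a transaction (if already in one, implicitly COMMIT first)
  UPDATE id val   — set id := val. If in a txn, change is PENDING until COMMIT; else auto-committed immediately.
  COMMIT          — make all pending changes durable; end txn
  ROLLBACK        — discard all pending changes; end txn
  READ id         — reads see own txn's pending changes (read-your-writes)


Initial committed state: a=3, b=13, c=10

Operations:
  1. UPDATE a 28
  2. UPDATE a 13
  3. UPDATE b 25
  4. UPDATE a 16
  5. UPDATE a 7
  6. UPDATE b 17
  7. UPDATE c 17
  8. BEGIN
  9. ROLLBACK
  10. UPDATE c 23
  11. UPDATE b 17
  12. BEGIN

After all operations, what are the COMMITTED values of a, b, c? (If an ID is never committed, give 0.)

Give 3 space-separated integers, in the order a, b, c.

Initial committed: {a=3, b=13, c=10}
Op 1: UPDATE a=28 (auto-commit; committed a=28)
Op 2: UPDATE a=13 (auto-commit; committed a=13)
Op 3: UPDATE b=25 (auto-commit; committed b=25)
Op 4: UPDATE a=16 (auto-commit; committed a=16)
Op 5: UPDATE a=7 (auto-commit; committed a=7)
Op 6: UPDATE b=17 (auto-commit; committed b=17)
Op 7: UPDATE c=17 (auto-commit; committed c=17)
Op 8: BEGIN: in_txn=True, pending={}
Op 9: ROLLBACK: discarded pending []; in_txn=False
Op 10: UPDATE c=23 (auto-commit; committed c=23)
Op 11: UPDATE b=17 (auto-commit; committed b=17)
Op 12: BEGIN: in_txn=True, pending={}
Final committed: {a=7, b=17, c=23}

Answer: 7 17 23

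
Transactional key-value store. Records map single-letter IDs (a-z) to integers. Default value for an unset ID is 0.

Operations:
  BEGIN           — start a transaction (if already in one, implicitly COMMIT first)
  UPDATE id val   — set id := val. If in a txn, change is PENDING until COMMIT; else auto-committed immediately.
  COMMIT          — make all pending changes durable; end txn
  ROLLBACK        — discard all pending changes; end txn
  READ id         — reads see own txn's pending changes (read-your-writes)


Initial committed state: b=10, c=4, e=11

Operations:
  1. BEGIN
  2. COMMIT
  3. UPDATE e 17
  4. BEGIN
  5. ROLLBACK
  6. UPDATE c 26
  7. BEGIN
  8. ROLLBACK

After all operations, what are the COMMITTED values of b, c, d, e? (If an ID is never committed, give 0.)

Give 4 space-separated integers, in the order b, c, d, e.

Answer: 10 26 0 17

Derivation:
Initial committed: {b=10, c=4, e=11}
Op 1: BEGIN: in_txn=True, pending={}
Op 2: COMMIT: merged [] into committed; committed now {b=10, c=4, e=11}
Op 3: UPDATE e=17 (auto-commit; committed e=17)
Op 4: BEGIN: in_txn=True, pending={}
Op 5: ROLLBACK: discarded pending []; in_txn=False
Op 6: UPDATE c=26 (auto-commit; committed c=26)
Op 7: BEGIN: in_txn=True, pending={}
Op 8: ROLLBACK: discarded pending []; in_txn=False
Final committed: {b=10, c=26, e=17}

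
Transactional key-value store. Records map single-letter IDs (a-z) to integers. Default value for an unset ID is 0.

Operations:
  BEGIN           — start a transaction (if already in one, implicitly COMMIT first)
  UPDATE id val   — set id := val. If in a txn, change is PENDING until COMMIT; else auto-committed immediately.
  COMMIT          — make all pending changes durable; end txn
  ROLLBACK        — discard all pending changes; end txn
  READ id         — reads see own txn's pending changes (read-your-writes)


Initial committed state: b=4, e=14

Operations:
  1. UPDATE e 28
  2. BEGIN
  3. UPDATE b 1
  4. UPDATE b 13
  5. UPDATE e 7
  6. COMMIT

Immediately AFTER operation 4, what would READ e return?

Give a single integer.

Answer: 28

Derivation:
Initial committed: {b=4, e=14}
Op 1: UPDATE e=28 (auto-commit; committed e=28)
Op 2: BEGIN: in_txn=True, pending={}
Op 3: UPDATE b=1 (pending; pending now {b=1})
Op 4: UPDATE b=13 (pending; pending now {b=13})
After op 4: visible(e) = 28 (pending={b=13}, committed={b=4, e=28})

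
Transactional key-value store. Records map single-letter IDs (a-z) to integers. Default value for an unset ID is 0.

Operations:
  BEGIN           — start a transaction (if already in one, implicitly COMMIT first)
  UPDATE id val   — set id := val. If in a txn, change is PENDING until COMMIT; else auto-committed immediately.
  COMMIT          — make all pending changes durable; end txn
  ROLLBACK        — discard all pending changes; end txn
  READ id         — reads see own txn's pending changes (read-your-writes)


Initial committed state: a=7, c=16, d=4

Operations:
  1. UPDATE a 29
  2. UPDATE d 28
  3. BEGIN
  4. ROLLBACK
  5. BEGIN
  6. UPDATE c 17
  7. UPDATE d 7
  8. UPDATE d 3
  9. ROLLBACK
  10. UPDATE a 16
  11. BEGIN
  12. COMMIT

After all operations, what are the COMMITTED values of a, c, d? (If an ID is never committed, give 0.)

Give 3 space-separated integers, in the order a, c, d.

Initial committed: {a=7, c=16, d=4}
Op 1: UPDATE a=29 (auto-commit; committed a=29)
Op 2: UPDATE d=28 (auto-commit; committed d=28)
Op 3: BEGIN: in_txn=True, pending={}
Op 4: ROLLBACK: discarded pending []; in_txn=False
Op 5: BEGIN: in_txn=True, pending={}
Op 6: UPDATE c=17 (pending; pending now {c=17})
Op 7: UPDATE d=7 (pending; pending now {c=17, d=7})
Op 8: UPDATE d=3 (pending; pending now {c=17, d=3})
Op 9: ROLLBACK: discarded pending ['c', 'd']; in_txn=False
Op 10: UPDATE a=16 (auto-commit; committed a=16)
Op 11: BEGIN: in_txn=True, pending={}
Op 12: COMMIT: merged [] into committed; committed now {a=16, c=16, d=28}
Final committed: {a=16, c=16, d=28}

Answer: 16 16 28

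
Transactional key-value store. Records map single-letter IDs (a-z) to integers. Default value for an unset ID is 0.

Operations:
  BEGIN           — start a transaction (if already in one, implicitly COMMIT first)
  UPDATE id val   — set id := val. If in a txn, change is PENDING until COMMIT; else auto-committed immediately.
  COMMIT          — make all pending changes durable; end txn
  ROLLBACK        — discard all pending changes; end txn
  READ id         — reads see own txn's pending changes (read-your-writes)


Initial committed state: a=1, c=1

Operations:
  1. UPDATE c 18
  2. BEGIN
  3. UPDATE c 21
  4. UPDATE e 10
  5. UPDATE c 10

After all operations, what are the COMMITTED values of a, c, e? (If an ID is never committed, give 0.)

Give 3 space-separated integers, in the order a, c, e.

Answer: 1 18 0

Derivation:
Initial committed: {a=1, c=1}
Op 1: UPDATE c=18 (auto-commit; committed c=18)
Op 2: BEGIN: in_txn=True, pending={}
Op 3: UPDATE c=21 (pending; pending now {c=21})
Op 4: UPDATE e=10 (pending; pending now {c=21, e=10})
Op 5: UPDATE c=10 (pending; pending now {c=10, e=10})
Final committed: {a=1, c=18}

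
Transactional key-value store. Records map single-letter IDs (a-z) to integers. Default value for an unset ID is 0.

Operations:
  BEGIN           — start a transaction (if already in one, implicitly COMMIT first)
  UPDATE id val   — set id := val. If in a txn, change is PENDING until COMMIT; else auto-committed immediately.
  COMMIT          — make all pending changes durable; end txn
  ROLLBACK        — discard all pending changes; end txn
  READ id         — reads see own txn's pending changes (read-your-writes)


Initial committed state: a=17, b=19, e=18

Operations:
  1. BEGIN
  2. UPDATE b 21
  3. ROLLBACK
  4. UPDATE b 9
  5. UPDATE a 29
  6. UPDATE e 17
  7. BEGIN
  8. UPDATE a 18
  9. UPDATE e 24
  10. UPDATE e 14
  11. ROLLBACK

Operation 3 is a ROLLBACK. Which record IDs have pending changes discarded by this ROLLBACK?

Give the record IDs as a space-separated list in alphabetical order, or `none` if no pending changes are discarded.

Initial committed: {a=17, b=19, e=18}
Op 1: BEGIN: in_txn=True, pending={}
Op 2: UPDATE b=21 (pending; pending now {b=21})
Op 3: ROLLBACK: discarded pending ['b']; in_txn=False
Op 4: UPDATE b=9 (auto-commit; committed b=9)
Op 5: UPDATE a=29 (auto-commit; committed a=29)
Op 6: UPDATE e=17 (auto-commit; committed e=17)
Op 7: BEGIN: in_txn=True, pending={}
Op 8: UPDATE a=18 (pending; pending now {a=18})
Op 9: UPDATE e=24 (pending; pending now {a=18, e=24})
Op 10: UPDATE e=14 (pending; pending now {a=18, e=14})
Op 11: ROLLBACK: discarded pending ['a', 'e']; in_txn=False
ROLLBACK at op 3 discards: ['b']

Answer: b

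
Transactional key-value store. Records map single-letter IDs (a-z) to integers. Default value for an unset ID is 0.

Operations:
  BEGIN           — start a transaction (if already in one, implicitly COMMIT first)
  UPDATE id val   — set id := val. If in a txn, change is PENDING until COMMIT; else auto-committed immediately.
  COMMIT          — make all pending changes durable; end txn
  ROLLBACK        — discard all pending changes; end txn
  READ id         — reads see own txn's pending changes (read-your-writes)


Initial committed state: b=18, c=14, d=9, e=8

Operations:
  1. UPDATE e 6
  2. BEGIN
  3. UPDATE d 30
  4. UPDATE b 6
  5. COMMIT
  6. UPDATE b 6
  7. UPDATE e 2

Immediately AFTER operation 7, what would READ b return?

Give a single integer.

Initial committed: {b=18, c=14, d=9, e=8}
Op 1: UPDATE e=6 (auto-commit; committed e=6)
Op 2: BEGIN: in_txn=True, pending={}
Op 3: UPDATE d=30 (pending; pending now {d=30})
Op 4: UPDATE b=6 (pending; pending now {b=6, d=30})
Op 5: COMMIT: merged ['b', 'd'] into committed; committed now {b=6, c=14, d=30, e=6}
Op 6: UPDATE b=6 (auto-commit; committed b=6)
Op 7: UPDATE e=2 (auto-commit; committed e=2)
After op 7: visible(b) = 6 (pending={}, committed={b=6, c=14, d=30, e=2})

Answer: 6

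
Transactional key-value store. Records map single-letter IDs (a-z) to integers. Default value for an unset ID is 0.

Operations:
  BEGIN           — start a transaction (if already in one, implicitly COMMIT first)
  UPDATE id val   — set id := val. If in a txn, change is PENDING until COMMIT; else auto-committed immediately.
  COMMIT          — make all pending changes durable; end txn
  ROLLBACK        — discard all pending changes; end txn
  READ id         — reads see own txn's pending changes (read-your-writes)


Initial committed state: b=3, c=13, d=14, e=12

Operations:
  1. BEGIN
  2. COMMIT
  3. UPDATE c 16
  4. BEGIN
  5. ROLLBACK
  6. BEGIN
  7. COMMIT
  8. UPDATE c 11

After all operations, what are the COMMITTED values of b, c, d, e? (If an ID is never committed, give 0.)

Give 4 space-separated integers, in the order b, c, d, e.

Answer: 3 11 14 12

Derivation:
Initial committed: {b=3, c=13, d=14, e=12}
Op 1: BEGIN: in_txn=True, pending={}
Op 2: COMMIT: merged [] into committed; committed now {b=3, c=13, d=14, e=12}
Op 3: UPDATE c=16 (auto-commit; committed c=16)
Op 4: BEGIN: in_txn=True, pending={}
Op 5: ROLLBACK: discarded pending []; in_txn=False
Op 6: BEGIN: in_txn=True, pending={}
Op 7: COMMIT: merged [] into committed; committed now {b=3, c=16, d=14, e=12}
Op 8: UPDATE c=11 (auto-commit; committed c=11)
Final committed: {b=3, c=11, d=14, e=12}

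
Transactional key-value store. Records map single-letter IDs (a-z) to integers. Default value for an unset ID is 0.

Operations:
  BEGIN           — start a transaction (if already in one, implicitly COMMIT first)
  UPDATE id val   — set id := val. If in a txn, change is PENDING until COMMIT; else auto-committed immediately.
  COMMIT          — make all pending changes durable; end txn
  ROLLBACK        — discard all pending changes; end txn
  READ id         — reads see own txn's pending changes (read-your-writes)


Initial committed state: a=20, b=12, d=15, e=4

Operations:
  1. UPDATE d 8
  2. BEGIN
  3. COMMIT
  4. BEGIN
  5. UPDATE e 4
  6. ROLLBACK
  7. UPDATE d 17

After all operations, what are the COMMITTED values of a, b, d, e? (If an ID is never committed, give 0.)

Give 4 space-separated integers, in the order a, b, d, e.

Answer: 20 12 17 4

Derivation:
Initial committed: {a=20, b=12, d=15, e=4}
Op 1: UPDATE d=8 (auto-commit; committed d=8)
Op 2: BEGIN: in_txn=True, pending={}
Op 3: COMMIT: merged [] into committed; committed now {a=20, b=12, d=8, e=4}
Op 4: BEGIN: in_txn=True, pending={}
Op 5: UPDATE e=4 (pending; pending now {e=4})
Op 6: ROLLBACK: discarded pending ['e']; in_txn=False
Op 7: UPDATE d=17 (auto-commit; committed d=17)
Final committed: {a=20, b=12, d=17, e=4}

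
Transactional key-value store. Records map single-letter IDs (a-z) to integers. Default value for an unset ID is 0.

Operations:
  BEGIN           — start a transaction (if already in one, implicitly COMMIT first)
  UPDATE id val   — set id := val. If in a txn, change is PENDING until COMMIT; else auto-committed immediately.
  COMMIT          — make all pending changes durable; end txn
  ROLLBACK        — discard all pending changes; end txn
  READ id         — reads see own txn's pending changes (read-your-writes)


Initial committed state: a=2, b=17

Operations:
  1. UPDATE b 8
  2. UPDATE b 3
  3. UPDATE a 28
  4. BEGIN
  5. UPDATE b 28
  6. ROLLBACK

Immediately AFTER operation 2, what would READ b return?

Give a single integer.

Answer: 3

Derivation:
Initial committed: {a=2, b=17}
Op 1: UPDATE b=8 (auto-commit; committed b=8)
Op 2: UPDATE b=3 (auto-commit; committed b=3)
After op 2: visible(b) = 3 (pending={}, committed={a=2, b=3})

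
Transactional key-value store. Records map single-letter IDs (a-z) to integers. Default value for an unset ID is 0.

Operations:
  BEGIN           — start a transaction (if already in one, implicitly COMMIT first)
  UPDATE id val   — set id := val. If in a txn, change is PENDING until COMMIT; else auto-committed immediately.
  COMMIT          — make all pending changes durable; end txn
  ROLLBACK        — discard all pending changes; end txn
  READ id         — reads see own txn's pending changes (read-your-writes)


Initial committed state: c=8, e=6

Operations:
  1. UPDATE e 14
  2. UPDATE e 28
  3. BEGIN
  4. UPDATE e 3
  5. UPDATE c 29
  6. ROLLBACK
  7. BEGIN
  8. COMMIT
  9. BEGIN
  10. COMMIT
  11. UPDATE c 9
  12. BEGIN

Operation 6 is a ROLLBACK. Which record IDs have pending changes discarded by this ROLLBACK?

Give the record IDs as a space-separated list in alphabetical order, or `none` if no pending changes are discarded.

Answer: c e

Derivation:
Initial committed: {c=8, e=6}
Op 1: UPDATE e=14 (auto-commit; committed e=14)
Op 2: UPDATE e=28 (auto-commit; committed e=28)
Op 3: BEGIN: in_txn=True, pending={}
Op 4: UPDATE e=3 (pending; pending now {e=3})
Op 5: UPDATE c=29 (pending; pending now {c=29, e=3})
Op 6: ROLLBACK: discarded pending ['c', 'e']; in_txn=False
Op 7: BEGIN: in_txn=True, pending={}
Op 8: COMMIT: merged [] into committed; committed now {c=8, e=28}
Op 9: BEGIN: in_txn=True, pending={}
Op 10: COMMIT: merged [] into committed; committed now {c=8, e=28}
Op 11: UPDATE c=9 (auto-commit; committed c=9)
Op 12: BEGIN: in_txn=True, pending={}
ROLLBACK at op 6 discards: ['c', 'e']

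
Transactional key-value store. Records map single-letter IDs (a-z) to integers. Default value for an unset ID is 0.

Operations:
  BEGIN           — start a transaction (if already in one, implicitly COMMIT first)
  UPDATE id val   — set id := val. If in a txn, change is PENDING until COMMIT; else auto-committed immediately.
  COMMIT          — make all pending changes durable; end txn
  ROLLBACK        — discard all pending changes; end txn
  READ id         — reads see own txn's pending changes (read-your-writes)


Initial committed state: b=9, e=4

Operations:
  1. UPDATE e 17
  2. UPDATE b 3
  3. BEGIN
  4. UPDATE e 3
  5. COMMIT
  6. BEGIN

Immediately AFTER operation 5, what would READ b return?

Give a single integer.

Initial committed: {b=9, e=4}
Op 1: UPDATE e=17 (auto-commit; committed e=17)
Op 2: UPDATE b=3 (auto-commit; committed b=3)
Op 3: BEGIN: in_txn=True, pending={}
Op 4: UPDATE e=3 (pending; pending now {e=3})
Op 5: COMMIT: merged ['e'] into committed; committed now {b=3, e=3}
After op 5: visible(b) = 3 (pending={}, committed={b=3, e=3})

Answer: 3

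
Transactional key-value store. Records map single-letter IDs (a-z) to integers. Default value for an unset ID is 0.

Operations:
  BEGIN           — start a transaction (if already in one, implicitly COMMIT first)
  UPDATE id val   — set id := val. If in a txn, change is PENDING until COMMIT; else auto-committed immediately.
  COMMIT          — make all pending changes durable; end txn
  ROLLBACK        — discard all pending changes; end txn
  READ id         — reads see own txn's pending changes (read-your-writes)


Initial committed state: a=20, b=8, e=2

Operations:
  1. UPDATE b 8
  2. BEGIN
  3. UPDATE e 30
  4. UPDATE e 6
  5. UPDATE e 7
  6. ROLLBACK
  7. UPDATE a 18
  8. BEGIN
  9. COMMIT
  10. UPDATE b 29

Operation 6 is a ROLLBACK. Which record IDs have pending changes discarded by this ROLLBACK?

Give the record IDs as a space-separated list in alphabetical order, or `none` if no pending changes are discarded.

Answer: e

Derivation:
Initial committed: {a=20, b=8, e=2}
Op 1: UPDATE b=8 (auto-commit; committed b=8)
Op 2: BEGIN: in_txn=True, pending={}
Op 3: UPDATE e=30 (pending; pending now {e=30})
Op 4: UPDATE e=6 (pending; pending now {e=6})
Op 5: UPDATE e=7 (pending; pending now {e=7})
Op 6: ROLLBACK: discarded pending ['e']; in_txn=False
Op 7: UPDATE a=18 (auto-commit; committed a=18)
Op 8: BEGIN: in_txn=True, pending={}
Op 9: COMMIT: merged [] into committed; committed now {a=18, b=8, e=2}
Op 10: UPDATE b=29 (auto-commit; committed b=29)
ROLLBACK at op 6 discards: ['e']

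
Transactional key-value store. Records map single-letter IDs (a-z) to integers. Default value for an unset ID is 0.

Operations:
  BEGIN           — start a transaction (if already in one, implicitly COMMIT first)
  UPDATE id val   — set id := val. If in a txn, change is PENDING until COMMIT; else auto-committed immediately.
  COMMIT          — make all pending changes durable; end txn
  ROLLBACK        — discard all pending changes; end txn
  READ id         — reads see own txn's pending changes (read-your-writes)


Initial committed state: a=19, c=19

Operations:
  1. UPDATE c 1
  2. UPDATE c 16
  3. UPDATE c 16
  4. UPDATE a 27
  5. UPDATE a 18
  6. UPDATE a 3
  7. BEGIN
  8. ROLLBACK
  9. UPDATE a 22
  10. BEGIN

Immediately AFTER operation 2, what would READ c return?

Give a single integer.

Answer: 16

Derivation:
Initial committed: {a=19, c=19}
Op 1: UPDATE c=1 (auto-commit; committed c=1)
Op 2: UPDATE c=16 (auto-commit; committed c=16)
After op 2: visible(c) = 16 (pending={}, committed={a=19, c=16})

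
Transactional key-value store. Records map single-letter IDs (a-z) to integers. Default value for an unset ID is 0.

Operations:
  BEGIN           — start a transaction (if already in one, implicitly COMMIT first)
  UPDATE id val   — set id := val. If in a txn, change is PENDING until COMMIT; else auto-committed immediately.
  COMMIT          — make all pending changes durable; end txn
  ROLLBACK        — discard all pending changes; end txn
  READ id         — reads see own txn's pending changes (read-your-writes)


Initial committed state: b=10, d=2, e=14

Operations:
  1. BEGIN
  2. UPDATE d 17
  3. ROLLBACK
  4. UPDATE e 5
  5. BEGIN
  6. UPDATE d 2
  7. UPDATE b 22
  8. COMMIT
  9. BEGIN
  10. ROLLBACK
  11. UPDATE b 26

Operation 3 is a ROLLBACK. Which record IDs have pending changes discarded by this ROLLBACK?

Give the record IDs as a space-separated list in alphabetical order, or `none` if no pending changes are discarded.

Initial committed: {b=10, d=2, e=14}
Op 1: BEGIN: in_txn=True, pending={}
Op 2: UPDATE d=17 (pending; pending now {d=17})
Op 3: ROLLBACK: discarded pending ['d']; in_txn=False
Op 4: UPDATE e=5 (auto-commit; committed e=5)
Op 5: BEGIN: in_txn=True, pending={}
Op 6: UPDATE d=2 (pending; pending now {d=2})
Op 7: UPDATE b=22 (pending; pending now {b=22, d=2})
Op 8: COMMIT: merged ['b', 'd'] into committed; committed now {b=22, d=2, e=5}
Op 9: BEGIN: in_txn=True, pending={}
Op 10: ROLLBACK: discarded pending []; in_txn=False
Op 11: UPDATE b=26 (auto-commit; committed b=26)
ROLLBACK at op 3 discards: ['d']

Answer: d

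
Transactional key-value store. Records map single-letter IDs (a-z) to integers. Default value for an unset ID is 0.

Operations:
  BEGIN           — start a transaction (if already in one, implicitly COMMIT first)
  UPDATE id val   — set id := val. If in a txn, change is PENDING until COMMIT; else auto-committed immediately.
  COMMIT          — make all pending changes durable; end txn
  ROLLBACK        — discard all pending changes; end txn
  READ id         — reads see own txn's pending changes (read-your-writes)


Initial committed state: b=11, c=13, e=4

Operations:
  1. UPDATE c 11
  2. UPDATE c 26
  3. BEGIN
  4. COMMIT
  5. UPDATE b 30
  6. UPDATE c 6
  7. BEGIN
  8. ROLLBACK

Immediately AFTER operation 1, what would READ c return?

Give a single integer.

Answer: 11

Derivation:
Initial committed: {b=11, c=13, e=4}
Op 1: UPDATE c=11 (auto-commit; committed c=11)
After op 1: visible(c) = 11 (pending={}, committed={b=11, c=11, e=4})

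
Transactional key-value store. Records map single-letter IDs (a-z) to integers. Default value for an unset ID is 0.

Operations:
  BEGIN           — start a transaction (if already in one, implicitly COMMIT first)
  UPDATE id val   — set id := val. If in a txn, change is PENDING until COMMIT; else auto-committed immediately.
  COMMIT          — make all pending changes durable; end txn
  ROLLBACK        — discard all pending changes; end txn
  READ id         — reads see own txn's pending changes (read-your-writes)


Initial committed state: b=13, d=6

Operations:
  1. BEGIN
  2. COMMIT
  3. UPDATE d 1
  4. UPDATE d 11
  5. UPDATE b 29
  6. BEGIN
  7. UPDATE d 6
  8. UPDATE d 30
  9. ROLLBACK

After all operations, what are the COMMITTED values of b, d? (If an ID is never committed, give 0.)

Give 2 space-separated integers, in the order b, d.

Answer: 29 11

Derivation:
Initial committed: {b=13, d=6}
Op 1: BEGIN: in_txn=True, pending={}
Op 2: COMMIT: merged [] into committed; committed now {b=13, d=6}
Op 3: UPDATE d=1 (auto-commit; committed d=1)
Op 4: UPDATE d=11 (auto-commit; committed d=11)
Op 5: UPDATE b=29 (auto-commit; committed b=29)
Op 6: BEGIN: in_txn=True, pending={}
Op 7: UPDATE d=6 (pending; pending now {d=6})
Op 8: UPDATE d=30 (pending; pending now {d=30})
Op 9: ROLLBACK: discarded pending ['d']; in_txn=False
Final committed: {b=29, d=11}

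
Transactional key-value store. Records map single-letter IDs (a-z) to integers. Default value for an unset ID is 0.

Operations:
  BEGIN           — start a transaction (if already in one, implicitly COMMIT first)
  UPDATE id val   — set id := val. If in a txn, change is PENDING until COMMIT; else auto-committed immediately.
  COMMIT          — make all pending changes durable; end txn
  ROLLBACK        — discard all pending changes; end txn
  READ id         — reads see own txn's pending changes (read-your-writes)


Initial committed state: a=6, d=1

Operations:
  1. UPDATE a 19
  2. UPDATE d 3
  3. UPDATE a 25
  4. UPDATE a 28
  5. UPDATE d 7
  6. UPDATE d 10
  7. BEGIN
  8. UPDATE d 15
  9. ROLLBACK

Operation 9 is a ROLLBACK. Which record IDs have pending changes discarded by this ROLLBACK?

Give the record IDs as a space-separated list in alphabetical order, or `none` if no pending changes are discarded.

Initial committed: {a=6, d=1}
Op 1: UPDATE a=19 (auto-commit; committed a=19)
Op 2: UPDATE d=3 (auto-commit; committed d=3)
Op 3: UPDATE a=25 (auto-commit; committed a=25)
Op 4: UPDATE a=28 (auto-commit; committed a=28)
Op 5: UPDATE d=7 (auto-commit; committed d=7)
Op 6: UPDATE d=10 (auto-commit; committed d=10)
Op 7: BEGIN: in_txn=True, pending={}
Op 8: UPDATE d=15 (pending; pending now {d=15})
Op 9: ROLLBACK: discarded pending ['d']; in_txn=False
ROLLBACK at op 9 discards: ['d']

Answer: d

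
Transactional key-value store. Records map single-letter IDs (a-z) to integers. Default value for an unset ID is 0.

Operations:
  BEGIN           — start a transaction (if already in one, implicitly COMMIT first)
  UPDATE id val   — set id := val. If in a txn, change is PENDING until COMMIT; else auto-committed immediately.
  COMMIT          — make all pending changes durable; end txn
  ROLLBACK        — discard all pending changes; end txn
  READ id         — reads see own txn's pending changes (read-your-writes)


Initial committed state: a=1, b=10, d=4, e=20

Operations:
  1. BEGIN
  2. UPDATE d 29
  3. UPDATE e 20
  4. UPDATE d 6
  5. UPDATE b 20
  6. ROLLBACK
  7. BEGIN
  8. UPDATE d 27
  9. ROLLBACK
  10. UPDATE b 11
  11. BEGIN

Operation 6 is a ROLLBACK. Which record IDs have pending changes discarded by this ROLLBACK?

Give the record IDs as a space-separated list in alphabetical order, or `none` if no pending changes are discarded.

Answer: b d e

Derivation:
Initial committed: {a=1, b=10, d=4, e=20}
Op 1: BEGIN: in_txn=True, pending={}
Op 2: UPDATE d=29 (pending; pending now {d=29})
Op 3: UPDATE e=20 (pending; pending now {d=29, e=20})
Op 4: UPDATE d=6 (pending; pending now {d=6, e=20})
Op 5: UPDATE b=20 (pending; pending now {b=20, d=6, e=20})
Op 6: ROLLBACK: discarded pending ['b', 'd', 'e']; in_txn=False
Op 7: BEGIN: in_txn=True, pending={}
Op 8: UPDATE d=27 (pending; pending now {d=27})
Op 9: ROLLBACK: discarded pending ['d']; in_txn=False
Op 10: UPDATE b=11 (auto-commit; committed b=11)
Op 11: BEGIN: in_txn=True, pending={}
ROLLBACK at op 6 discards: ['b', 'd', 'e']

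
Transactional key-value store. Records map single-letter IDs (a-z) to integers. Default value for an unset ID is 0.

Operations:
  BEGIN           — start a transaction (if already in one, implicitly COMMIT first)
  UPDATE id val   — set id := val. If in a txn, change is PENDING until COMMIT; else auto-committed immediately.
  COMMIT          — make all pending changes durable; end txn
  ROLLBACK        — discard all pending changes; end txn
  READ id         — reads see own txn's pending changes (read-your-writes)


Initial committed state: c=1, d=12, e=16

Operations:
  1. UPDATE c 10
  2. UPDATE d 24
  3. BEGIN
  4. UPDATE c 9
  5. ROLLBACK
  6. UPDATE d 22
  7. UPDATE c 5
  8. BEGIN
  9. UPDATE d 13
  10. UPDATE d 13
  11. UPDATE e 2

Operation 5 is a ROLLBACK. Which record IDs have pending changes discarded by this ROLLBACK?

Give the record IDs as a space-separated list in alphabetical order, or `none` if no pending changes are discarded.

Initial committed: {c=1, d=12, e=16}
Op 1: UPDATE c=10 (auto-commit; committed c=10)
Op 2: UPDATE d=24 (auto-commit; committed d=24)
Op 3: BEGIN: in_txn=True, pending={}
Op 4: UPDATE c=9 (pending; pending now {c=9})
Op 5: ROLLBACK: discarded pending ['c']; in_txn=False
Op 6: UPDATE d=22 (auto-commit; committed d=22)
Op 7: UPDATE c=5 (auto-commit; committed c=5)
Op 8: BEGIN: in_txn=True, pending={}
Op 9: UPDATE d=13 (pending; pending now {d=13})
Op 10: UPDATE d=13 (pending; pending now {d=13})
Op 11: UPDATE e=2 (pending; pending now {d=13, e=2})
ROLLBACK at op 5 discards: ['c']

Answer: c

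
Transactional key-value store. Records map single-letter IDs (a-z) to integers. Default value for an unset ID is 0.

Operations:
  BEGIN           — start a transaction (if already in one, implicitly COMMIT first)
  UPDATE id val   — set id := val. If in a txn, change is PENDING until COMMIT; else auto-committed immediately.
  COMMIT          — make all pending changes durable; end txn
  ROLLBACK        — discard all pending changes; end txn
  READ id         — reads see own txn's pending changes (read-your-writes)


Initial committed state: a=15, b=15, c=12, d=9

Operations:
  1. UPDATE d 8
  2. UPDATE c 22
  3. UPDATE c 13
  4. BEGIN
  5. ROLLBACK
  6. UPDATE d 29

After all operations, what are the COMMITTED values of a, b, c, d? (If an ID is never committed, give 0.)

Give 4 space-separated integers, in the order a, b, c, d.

Answer: 15 15 13 29

Derivation:
Initial committed: {a=15, b=15, c=12, d=9}
Op 1: UPDATE d=8 (auto-commit; committed d=8)
Op 2: UPDATE c=22 (auto-commit; committed c=22)
Op 3: UPDATE c=13 (auto-commit; committed c=13)
Op 4: BEGIN: in_txn=True, pending={}
Op 5: ROLLBACK: discarded pending []; in_txn=False
Op 6: UPDATE d=29 (auto-commit; committed d=29)
Final committed: {a=15, b=15, c=13, d=29}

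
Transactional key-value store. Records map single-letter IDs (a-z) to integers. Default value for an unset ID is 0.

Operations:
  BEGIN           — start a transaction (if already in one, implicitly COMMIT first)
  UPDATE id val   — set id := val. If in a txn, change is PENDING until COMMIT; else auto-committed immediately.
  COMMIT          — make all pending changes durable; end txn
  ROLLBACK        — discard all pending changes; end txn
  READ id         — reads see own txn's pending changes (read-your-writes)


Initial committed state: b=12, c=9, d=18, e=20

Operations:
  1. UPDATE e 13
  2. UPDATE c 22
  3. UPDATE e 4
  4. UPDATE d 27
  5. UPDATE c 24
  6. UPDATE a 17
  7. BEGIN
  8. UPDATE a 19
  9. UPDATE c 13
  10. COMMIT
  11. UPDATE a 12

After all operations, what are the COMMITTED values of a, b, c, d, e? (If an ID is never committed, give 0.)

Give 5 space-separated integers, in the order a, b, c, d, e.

Answer: 12 12 13 27 4

Derivation:
Initial committed: {b=12, c=9, d=18, e=20}
Op 1: UPDATE e=13 (auto-commit; committed e=13)
Op 2: UPDATE c=22 (auto-commit; committed c=22)
Op 3: UPDATE e=4 (auto-commit; committed e=4)
Op 4: UPDATE d=27 (auto-commit; committed d=27)
Op 5: UPDATE c=24 (auto-commit; committed c=24)
Op 6: UPDATE a=17 (auto-commit; committed a=17)
Op 7: BEGIN: in_txn=True, pending={}
Op 8: UPDATE a=19 (pending; pending now {a=19})
Op 9: UPDATE c=13 (pending; pending now {a=19, c=13})
Op 10: COMMIT: merged ['a', 'c'] into committed; committed now {a=19, b=12, c=13, d=27, e=4}
Op 11: UPDATE a=12 (auto-commit; committed a=12)
Final committed: {a=12, b=12, c=13, d=27, e=4}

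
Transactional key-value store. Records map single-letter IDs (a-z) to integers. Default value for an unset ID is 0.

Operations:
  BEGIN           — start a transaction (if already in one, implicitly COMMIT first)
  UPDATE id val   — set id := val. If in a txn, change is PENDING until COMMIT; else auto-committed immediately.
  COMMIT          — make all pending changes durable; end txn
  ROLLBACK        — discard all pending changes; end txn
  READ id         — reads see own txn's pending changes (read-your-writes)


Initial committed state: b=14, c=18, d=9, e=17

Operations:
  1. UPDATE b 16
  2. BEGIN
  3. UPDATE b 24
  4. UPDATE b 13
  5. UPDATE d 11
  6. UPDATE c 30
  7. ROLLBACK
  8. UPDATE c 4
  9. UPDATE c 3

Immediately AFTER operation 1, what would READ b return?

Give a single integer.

Answer: 16

Derivation:
Initial committed: {b=14, c=18, d=9, e=17}
Op 1: UPDATE b=16 (auto-commit; committed b=16)
After op 1: visible(b) = 16 (pending={}, committed={b=16, c=18, d=9, e=17})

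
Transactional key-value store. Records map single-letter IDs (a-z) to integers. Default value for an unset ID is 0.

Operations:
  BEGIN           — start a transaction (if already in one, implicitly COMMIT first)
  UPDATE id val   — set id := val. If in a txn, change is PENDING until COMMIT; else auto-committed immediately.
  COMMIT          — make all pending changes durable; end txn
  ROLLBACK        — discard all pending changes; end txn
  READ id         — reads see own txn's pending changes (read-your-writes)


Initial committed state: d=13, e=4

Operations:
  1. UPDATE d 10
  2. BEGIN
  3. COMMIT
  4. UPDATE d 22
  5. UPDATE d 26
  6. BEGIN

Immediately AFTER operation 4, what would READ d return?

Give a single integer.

Answer: 22

Derivation:
Initial committed: {d=13, e=4}
Op 1: UPDATE d=10 (auto-commit; committed d=10)
Op 2: BEGIN: in_txn=True, pending={}
Op 3: COMMIT: merged [] into committed; committed now {d=10, e=4}
Op 4: UPDATE d=22 (auto-commit; committed d=22)
After op 4: visible(d) = 22 (pending={}, committed={d=22, e=4})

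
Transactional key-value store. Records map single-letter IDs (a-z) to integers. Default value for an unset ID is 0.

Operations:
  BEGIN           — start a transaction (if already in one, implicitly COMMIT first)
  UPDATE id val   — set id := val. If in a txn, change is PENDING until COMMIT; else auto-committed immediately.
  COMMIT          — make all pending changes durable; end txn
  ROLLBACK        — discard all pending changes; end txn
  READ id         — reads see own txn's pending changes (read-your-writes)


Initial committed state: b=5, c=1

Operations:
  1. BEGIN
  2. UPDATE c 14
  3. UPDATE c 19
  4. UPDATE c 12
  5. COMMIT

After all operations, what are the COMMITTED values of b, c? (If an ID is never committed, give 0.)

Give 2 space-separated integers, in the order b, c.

Initial committed: {b=5, c=1}
Op 1: BEGIN: in_txn=True, pending={}
Op 2: UPDATE c=14 (pending; pending now {c=14})
Op 3: UPDATE c=19 (pending; pending now {c=19})
Op 4: UPDATE c=12 (pending; pending now {c=12})
Op 5: COMMIT: merged ['c'] into committed; committed now {b=5, c=12}
Final committed: {b=5, c=12}

Answer: 5 12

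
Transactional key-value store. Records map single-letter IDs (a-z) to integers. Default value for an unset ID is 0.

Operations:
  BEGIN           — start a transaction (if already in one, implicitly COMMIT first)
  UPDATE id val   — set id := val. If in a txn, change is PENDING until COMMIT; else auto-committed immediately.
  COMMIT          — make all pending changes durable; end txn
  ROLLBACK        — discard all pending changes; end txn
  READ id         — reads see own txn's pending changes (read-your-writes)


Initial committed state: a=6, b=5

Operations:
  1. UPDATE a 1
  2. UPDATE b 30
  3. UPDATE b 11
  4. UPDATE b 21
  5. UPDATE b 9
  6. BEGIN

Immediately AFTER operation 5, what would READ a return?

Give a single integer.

Answer: 1

Derivation:
Initial committed: {a=6, b=5}
Op 1: UPDATE a=1 (auto-commit; committed a=1)
Op 2: UPDATE b=30 (auto-commit; committed b=30)
Op 3: UPDATE b=11 (auto-commit; committed b=11)
Op 4: UPDATE b=21 (auto-commit; committed b=21)
Op 5: UPDATE b=9 (auto-commit; committed b=9)
After op 5: visible(a) = 1 (pending={}, committed={a=1, b=9})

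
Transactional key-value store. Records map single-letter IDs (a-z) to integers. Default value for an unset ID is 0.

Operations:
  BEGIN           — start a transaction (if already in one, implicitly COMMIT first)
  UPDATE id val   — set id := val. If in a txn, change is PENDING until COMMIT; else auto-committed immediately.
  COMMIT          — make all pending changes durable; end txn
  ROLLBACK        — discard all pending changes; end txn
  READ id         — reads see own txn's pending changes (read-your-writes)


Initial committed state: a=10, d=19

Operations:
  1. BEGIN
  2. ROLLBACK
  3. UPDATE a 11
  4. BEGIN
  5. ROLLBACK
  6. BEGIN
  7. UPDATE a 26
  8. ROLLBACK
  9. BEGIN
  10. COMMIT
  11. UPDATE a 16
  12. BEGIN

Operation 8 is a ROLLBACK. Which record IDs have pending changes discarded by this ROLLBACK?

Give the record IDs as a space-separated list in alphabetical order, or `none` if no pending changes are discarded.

Answer: a

Derivation:
Initial committed: {a=10, d=19}
Op 1: BEGIN: in_txn=True, pending={}
Op 2: ROLLBACK: discarded pending []; in_txn=False
Op 3: UPDATE a=11 (auto-commit; committed a=11)
Op 4: BEGIN: in_txn=True, pending={}
Op 5: ROLLBACK: discarded pending []; in_txn=False
Op 6: BEGIN: in_txn=True, pending={}
Op 7: UPDATE a=26 (pending; pending now {a=26})
Op 8: ROLLBACK: discarded pending ['a']; in_txn=False
Op 9: BEGIN: in_txn=True, pending={}
Op 10: COMMIT: merged [] into committed; committed now {a=11, d=19}
Op 11: UPDATE a=16 (auto-commit; committed a=16)
Op 12: BEGIN: in_txn=True, pending={}
ROLLBACK at op 8 discards: ['a']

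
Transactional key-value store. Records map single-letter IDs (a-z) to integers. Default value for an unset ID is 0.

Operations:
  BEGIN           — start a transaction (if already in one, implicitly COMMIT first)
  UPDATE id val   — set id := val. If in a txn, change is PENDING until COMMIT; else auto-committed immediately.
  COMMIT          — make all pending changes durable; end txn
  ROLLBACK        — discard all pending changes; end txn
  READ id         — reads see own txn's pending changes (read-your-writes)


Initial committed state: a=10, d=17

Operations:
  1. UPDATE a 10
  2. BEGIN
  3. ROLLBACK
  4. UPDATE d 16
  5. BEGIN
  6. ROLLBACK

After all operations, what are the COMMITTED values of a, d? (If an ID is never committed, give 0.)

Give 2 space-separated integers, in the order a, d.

Answer: 10 16

Derivation:
Initial committed: {a=10, d=17}
Op 1: UPDATE a=10 (auto-commit; committed a=10)
Op 2: BEGIN: in_txn=True, pending={}
Op 3: ROLLBACK: discarded pending []; in_txn=False
Op 4: UPDATE d=16 (auto-commit; committed d=16)
Op 5: BEGIN: in_txn=True, pending={}
Op 6: ROLLBACK: discarded pending []; in_txn=False
Final committed: {a=10, d=16}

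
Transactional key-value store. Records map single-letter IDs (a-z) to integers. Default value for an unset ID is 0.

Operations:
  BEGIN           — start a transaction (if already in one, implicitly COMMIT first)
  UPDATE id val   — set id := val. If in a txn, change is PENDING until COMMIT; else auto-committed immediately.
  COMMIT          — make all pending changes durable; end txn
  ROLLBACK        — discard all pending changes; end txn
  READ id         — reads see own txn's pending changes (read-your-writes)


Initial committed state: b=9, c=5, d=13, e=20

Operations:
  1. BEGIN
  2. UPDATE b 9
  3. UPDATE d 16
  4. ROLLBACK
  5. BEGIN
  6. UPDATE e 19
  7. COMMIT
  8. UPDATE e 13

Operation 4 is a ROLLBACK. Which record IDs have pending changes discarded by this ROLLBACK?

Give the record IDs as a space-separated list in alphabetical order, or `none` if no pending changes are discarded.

Answer: b d

Derivation:
Initial committed: {b=9, c=5, d=13, e=20}
Op 1: BEGIN: in_txn=True, pending={}
Op 2: UPDATE b=9 (pending; pending now {b=9})
Op 3: UPDATE d=16 (pending; pending now {b=9, d=16})
Op 4: ROLLBACK: discarded pending ['b', 'd']; in_txn=False
Op 5: BEGIN: in_txn=True, pending={}
Op 6: UPDATE e=19 (pending; pending now {e=19})
Op 7: COMMIT: merged ['e'] into committed; committed now {b=9, c=5, d=13, e=19}
Op 8: UPDATE e=13 (auto-commit; committed e=13)
ROLLBACK at op 4 discards: ['b', 'd']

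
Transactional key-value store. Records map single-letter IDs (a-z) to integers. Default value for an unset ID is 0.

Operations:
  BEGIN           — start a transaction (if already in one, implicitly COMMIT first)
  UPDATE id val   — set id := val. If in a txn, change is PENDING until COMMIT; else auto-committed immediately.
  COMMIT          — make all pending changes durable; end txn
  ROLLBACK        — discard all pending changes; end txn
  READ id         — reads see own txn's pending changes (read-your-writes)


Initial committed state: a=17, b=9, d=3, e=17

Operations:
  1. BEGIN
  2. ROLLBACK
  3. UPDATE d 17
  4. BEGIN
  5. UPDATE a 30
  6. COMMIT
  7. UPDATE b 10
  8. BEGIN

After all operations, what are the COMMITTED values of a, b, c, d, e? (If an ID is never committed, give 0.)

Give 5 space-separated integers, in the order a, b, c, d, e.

Answer: 30 10 0 17 17

Derivation:
Initial committed: {a=17, b=9, d=3, e=17}
Op 1: BEGIN: in_txn=True, pending={}
Op 2: ROLLBACK: discarded pending []; in_txn=False
Op 3: UPDATE d=17 (auto-commit; committed d=17)
Op 4: BEGIN: in_txn=True, pending={}
Op 5: UPDATE a=30 (pending; pending now {a=30})
Op 6: COMMIT: merged ['a'] into committed; committed now {a=30, b=9, d=17, e=17}
Op 7: UPDATE b=10 (auto-commit; committed b=10)
Op 8: BEGIN: in_txn=True, pending={}
Final committed: {a=30, b=10, d=17, e=17}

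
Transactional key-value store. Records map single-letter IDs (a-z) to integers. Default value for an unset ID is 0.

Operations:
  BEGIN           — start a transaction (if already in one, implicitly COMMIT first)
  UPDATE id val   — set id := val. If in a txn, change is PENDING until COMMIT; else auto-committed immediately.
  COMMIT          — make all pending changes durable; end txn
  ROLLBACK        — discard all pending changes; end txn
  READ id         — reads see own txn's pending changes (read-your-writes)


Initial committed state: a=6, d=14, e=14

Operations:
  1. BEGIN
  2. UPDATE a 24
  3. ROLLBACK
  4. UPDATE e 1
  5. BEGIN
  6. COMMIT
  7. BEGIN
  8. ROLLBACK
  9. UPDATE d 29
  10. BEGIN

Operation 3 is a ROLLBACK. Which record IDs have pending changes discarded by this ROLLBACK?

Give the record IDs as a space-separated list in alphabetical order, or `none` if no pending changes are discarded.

Initial committed: {a=6, d=14, e=14}
Op 1: BEGIN: in_txn=True, pending={}
Op 2: UPDATE a=24 (pending; pending now {a=24})
Op 3: ROLLBACK: discarded pending ['a']; in_txn=False
Op 4: UPDATE e=1 (auto-commit; committed e=1)
Op 5: BEGIN: in_txn=True, pending={}
Op 6: COMMIT: merged [] into committed; committed now {a=6, d=14, e=1}
Op 7: BEGIN: in_txn=True, pending={}
Op 8: ROLLBACK: discarded pending []; in_txn=False
Op 9: UPDATE d=29 (auto-commit; committed d=29)
Op 10: BEGIN: in_txn=True, pending={}
ROLLBACK at op 3 discards: ['a']

Answer: a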